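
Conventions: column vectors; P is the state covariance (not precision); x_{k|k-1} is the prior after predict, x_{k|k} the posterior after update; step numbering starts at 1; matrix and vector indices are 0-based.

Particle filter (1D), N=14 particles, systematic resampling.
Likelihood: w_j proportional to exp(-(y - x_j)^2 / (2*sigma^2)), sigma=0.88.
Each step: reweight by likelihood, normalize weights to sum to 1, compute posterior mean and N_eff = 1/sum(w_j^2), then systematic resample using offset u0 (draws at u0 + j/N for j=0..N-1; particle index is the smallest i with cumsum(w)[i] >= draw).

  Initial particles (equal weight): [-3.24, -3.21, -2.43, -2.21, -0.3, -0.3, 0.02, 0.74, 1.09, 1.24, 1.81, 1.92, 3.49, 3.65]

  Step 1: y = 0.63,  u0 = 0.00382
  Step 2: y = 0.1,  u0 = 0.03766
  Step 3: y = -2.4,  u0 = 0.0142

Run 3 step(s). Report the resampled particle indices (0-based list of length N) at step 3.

resampled_idx = [0, 0, 0, 1, 1, 2, 2, 2, 3, 3, 4, 5, 6, 7]

step 1: w=[0.0000, 0.0000, 0.0004, 0.0010, 0.1070, 0.1070, 0.1471, 0.1856, 0.1632, 0.1471, 0.0761, 0.0639, 0.0010, 0.0005]  mean=0.6986  Neff=7.2918  idx=[4, 4, 5, 6, 6, 6, 7, 7, 8, 8, 9, 9, 10, 10]
step 2: w=[0.0954, 0.0954, 0.0954, 0.1053, 0.1053, 0.1053, 0.0812, 0.0812, 0.0562, 0.0562, 0.0457, 0.0457, 0.0160, 0.0160]  mean=0.3343  Neff=11.8046  idx=[0, 1, 1, 2, 3, 4, 4, 5, 6, 6, 7, 9, 10, 11]
step 3: w=[0.1762, 0.1762, 0.1762, 0.1762, 0.0693, 0.0693, 0.0693, 0.0693, 0.0052, 0.0052, 0.0052, 0.0012, 0.0006, 0.0006]  mean=-0.1916  Neff=6.9683  idx=[0, 0, 0, 1, 1, 2, 2, 2, 3, 3, 4, 5, 6, 7]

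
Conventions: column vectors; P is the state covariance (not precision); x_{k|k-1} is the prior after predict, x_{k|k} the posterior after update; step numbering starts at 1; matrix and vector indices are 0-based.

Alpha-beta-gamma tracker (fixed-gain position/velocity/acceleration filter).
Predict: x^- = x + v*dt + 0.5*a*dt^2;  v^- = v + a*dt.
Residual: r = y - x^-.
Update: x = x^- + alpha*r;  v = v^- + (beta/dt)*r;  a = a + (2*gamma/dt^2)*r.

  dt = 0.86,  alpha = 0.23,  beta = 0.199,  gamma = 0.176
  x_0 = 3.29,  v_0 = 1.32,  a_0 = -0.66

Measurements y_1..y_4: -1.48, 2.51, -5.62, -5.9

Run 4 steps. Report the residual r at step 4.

step 1: x_pred=4.1811  r=-5.6611  x^+=2.8791  v^+=-0.5576  a^+=-3.3543
step 2: x_pred=1.1591  r=1.3509  x^+=1.4698  v^+=-3.1297  a^+=-2.7114
step 3: x_pred=-2.2244  r=-3.3956  x^+=-3.0054  v^+=-6.2472  a^+=-4.3275
step 4: x_pred=-9.9783  r=4.0783  x^+=-9.0403  v^+=-9.0252  a^+=-2.3865

resid = 4.0783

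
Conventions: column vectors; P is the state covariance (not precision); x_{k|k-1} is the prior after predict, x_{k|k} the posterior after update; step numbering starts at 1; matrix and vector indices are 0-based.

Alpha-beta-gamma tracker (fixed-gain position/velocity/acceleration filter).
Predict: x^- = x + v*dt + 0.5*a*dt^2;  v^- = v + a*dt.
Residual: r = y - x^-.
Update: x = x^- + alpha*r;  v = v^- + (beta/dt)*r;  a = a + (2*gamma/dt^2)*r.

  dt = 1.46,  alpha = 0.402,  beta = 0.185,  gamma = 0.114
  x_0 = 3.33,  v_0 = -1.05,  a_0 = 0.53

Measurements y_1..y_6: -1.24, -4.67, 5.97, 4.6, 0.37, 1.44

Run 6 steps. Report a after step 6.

step 1: x_pred=2.3619  r=-3.6019  x^+=0.9139  v^+=-0.7326  a^+=0.1447
step 2: x_pred=-0.0014  r=-4.6686  x^+=-1.8782  v^+=-1.1129  a^+=-0.3546
step 3: x_pred=-3.8809  r=9.8509  x^+=0.0792  v^+=-0.3824  a^+=0.6990
step 4: x_pred=0.2659  r=4.3341  x^+=2.0082  v^+=1.1874  a^+=1.1626
step 5: x_pred=4.9810  r=-4.6110  x^+=3.1274  v^+=2.3006  a^+=0.6694
step 6: x_pred=7.1997  r=-5.7597  x^+=4.8843  v^+=2.5481  a^+=0.0534

a_post = 0.0534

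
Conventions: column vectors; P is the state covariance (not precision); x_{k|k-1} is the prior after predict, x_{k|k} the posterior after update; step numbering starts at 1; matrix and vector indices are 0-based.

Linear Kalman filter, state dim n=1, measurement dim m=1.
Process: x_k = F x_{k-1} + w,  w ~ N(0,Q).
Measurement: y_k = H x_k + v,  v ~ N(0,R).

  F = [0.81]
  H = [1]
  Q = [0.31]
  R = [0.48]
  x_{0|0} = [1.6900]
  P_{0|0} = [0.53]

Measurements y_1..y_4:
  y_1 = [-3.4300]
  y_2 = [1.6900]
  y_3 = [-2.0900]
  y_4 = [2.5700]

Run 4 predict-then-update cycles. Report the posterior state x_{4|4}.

step 1: x^-=[1.3689]  P^-=[0.6577]  S=[1.1377]  K=[0.5781]  nu=[-4.7989]  x^+=[-1.4054]  P^+=[0.2775]
step 2: x^-=[-1.1384]  P^-=[0.4921]  S=[0.9721]  K=[0.5062]  nu=[2.8284]  x^+=[0.2934]  P^+=[0.2430]
step 3: x^-=[0.2376]  P^-=[0.4694]  S=[0.9494]  K=[0.4944]  nu=[-2.3276]  x^+=[-0.9132]  P^+=[0.2373]
step 4: x^-=[-0.7397]  P^-=[0.4657]  S=[0.9457]  K=[0.4924]  nu=[3.3097]  x^+=[0.8901]  P^+=[0.2364]

x_post = [0.8901]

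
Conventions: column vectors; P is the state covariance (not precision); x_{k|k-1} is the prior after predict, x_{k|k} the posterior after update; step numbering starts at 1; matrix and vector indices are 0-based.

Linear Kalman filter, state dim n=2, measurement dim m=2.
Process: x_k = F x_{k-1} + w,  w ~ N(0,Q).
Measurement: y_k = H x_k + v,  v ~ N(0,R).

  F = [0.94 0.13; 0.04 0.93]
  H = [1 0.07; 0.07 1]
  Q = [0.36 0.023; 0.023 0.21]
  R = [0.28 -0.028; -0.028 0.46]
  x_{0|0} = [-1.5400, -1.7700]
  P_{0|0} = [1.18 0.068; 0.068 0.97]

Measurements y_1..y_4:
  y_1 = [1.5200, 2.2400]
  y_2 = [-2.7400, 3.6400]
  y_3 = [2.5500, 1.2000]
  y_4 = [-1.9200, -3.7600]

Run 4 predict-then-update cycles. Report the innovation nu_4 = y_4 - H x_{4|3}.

innov = [-3.3734, -5.5721]

step 1: x^-=[-1.6777, -1.7077]  P^-=[1.4357 0.2444; 0.2444 1.0559]  S=[1.7551 0.3920; 0.3920 1.5572]  K=[0.8247 0.0139; 0.0291 0.6818]  nu=[3.3172, 4.0651]  x^+=[1.1144, 1.1603]  P^+=[0.2328 -0.0330; -0.0330 0.3151]
step 2: x^-=[1.1983, 1.1236]  P^-=[0.5630 0.0408; 0.0408 0.4805]  S=[0.8511 0.0861; 0.0861 0.9489]  K=[0.6624 0.0245; 0.0363 0.5060]  nu=[-4.0170, 2.4325]  x^+=[-1.4030, 2.2086]  P^+=[0.1862 -0.0203; -0.0203 0.2332]
step 3: x^-=[-1.0317, 1.9979]  P^-=[0.5235 0.0403; 0.0403 0.4105]  S=[0.8112 0.0779; 0.0779 0.8787]  K=[0.6459 0.0303; 0.0403 0.4668]  nu=[3.4418, -0.7257]  x^+=[1.1695, 1.7979]  P^+=[0.1812 -0.0168; -0.0168 0.2148]
step 4: x^-=[1.3331, 1.7188]  P^-=[0.5196 0.0410; 0.0410 0.3948]  S=[0.8073 0.0772; 0.0772 0.8631]  K=[0.6442 0.0320; 0.0413 0.4571]  nu=[-3.3734, -5.5721]  x^+=[-1.0183, -0.9673]  P^+=[0.1806 -0.0159; -0.0159 0.2102]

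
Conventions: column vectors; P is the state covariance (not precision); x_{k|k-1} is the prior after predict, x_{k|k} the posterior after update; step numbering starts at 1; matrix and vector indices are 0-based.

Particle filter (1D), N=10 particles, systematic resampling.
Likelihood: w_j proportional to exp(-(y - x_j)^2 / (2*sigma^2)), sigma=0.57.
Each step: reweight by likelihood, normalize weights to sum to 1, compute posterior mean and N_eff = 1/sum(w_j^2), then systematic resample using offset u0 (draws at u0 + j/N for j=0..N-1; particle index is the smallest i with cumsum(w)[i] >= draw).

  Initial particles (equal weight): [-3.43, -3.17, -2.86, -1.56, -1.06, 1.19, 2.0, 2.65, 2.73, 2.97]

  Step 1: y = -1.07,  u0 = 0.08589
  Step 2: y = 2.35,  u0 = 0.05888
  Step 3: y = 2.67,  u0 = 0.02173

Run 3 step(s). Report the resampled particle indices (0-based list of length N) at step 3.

resampled_idx = [0, 1, 2, 3, 4, 5, 6, 7, 8, 9]

step 1: w=[0.0001, 0.0007, 0.0042, 0.4066, 0.5882, 0.0002, 0.0000, 0.0000, 0.0000, 0.0000]  mean=-1.2721  Neff=1.9559  idx=[3, 3, 3, 3, 4, 4, 4, 4, 4, 4]
step 2: w=[0.0006, 0.0006, 0.0006, 0.0006, 0.1663, 0.1663, 0.1663, 0.1663, 0.1663, 0.1663]  mean=-1.0612  Neff=6.0286  idx=[4, 4, 5, 6, 6, 7, 7, 8, 9, 9]
step 3: w=[0.1000, 0.1000, 0.1000, 0.1000, 0.1000, 0.1000, 0.1000, 0.1000, 0.1000, 0.1000]  mean=-1.0600  Neff=10.0000  idx=[0, 1, 2, 3, 4, 5, 6, 7, 8, 9]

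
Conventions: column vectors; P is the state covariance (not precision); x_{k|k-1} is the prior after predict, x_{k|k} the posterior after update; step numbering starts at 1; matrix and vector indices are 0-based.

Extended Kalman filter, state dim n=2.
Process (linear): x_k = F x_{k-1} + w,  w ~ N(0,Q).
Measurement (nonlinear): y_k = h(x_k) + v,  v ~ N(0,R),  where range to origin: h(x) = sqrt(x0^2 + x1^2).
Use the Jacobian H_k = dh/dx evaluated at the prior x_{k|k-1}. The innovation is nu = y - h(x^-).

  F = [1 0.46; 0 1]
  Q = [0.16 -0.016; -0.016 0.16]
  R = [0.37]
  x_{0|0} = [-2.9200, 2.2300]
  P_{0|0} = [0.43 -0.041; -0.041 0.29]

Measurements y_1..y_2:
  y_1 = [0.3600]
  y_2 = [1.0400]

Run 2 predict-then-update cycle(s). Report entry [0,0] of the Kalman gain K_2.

step 1: x^-=[-1.8942, 2.2300]  P^-=[0.6136 0.0764; 0.0764 0.4500]  H_jac=[-0.6474 0.7622]  S=[0.8132]  K=[-0.4169; 0.3609]  nu=[-2.5659]  x^+=[-0.8244, 1.3039]  P^+=[0.4723 0.1988; 0.1988 0.3441]
step 2: x^-=[-0.2246, 1.3039]  P^-=[0.8880 0.3410; 0.3410 0.5041]  H_jac=[-0.1698 0.9855]  S=[0.7710]  K=[0.2404; 0.5692]  nu=[-0.2831]  x^+=[-0.2927, 1.1427]  P^+=[0.8434 0.2356; 0.2356 0.2543]

K[0,0] = 0.2404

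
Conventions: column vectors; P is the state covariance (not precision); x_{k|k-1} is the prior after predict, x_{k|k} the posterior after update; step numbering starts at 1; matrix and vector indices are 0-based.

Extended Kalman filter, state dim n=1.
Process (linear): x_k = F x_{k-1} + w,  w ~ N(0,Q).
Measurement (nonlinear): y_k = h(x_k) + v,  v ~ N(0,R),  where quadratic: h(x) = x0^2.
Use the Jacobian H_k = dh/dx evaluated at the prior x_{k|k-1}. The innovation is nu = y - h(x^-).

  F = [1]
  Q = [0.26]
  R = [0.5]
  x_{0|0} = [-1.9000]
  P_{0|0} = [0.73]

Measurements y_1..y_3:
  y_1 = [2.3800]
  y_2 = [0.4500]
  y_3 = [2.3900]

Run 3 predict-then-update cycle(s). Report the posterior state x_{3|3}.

step 1: x^-=[-1.9000]  P^-=[0.9900]  H_jac=[-3.8000]  S=[14.7956]  K=[-0.2543]  nu=[-1.2300]  x^+=[-1.5873]  P^+=[0.0335]
step 2: x^-=[-1.5873]  P^-=[0.2935]  H_jac=[-3.1745]  S=[3.4573]  K=[-0.2695]  nu=[-2.0694]  x^+=[-1.0297]  P^+=[0.0424]
step 3: x^-=[-1.0297]  P^-=[0.3024]  H_jac=[-2.0593]  S=[1.7826]  K=[-0.3494]  nu=[1.3298]  x^+=[-1.4943]  P^+=[0.0848]

x_post = [-1.4943]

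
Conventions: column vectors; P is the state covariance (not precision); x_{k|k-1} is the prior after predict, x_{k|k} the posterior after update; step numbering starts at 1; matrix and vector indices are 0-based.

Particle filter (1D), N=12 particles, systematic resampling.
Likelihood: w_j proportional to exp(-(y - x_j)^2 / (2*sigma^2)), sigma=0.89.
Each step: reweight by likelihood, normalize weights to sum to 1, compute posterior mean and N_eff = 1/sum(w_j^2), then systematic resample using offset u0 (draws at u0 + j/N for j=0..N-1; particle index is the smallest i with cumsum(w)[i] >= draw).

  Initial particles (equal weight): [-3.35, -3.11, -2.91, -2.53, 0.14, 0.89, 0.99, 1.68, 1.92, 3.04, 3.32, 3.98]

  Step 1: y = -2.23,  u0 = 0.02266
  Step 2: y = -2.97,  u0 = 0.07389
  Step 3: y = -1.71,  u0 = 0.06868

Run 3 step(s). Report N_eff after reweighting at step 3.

step 1: w=[0.1623, 0.2198, 0.2676, 0.3386, 0.0103, 0.0008, 0.0005, 0.0000, 0.0000, 0.0000, 0.0000, 0.0000]  mean=-2.8601  Neff=3.8309  idx=[0, 0, 1, 1, 1, 2, 2, 2, 3, 3, 3, 3]
step 2: w=[0.0806, 0.0806, 0.0872, 0.0872, 0.0872, 0.0881, 0.0881, 0.0881, 0.0782, 0.0782, 0.0782, 0.0782]  mean=-2.9145  Neff=11.9661  idx=[0, 1, 2, 3, 4, 5, 6, 7, 8, 9, 10, 11]
step 3: w=[0.0362, 0.0362, 0.0573, 0.0573, 0.0573, 0.0796, 0.0796, 0.0796, 0.1292, 0.1292, 0.1292, 0.1292]  mean=-2.7798  Neff=10.1754  idx=[1, 3, 4, 5, 6, 8, 8, 9, 9, 10, 11, 11]

N_eff = 10.1754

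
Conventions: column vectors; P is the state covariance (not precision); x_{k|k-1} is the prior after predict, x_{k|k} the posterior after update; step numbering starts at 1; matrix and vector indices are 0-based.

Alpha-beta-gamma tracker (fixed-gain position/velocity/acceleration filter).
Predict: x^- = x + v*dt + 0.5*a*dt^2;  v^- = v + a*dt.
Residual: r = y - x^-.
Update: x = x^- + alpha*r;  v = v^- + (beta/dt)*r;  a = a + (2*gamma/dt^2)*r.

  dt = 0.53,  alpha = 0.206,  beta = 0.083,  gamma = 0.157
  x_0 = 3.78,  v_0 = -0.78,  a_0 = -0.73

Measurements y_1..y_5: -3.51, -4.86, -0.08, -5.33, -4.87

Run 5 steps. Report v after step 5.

step 1: x_pred=3.2641  r=-6.7741  x^+=1.8686  v^+=-2.2277  a^+=-8.3023
step 2: x_pred=-0.4781  r=-4.3819  x^+=-1.3808  v^+=-7.3142  a^+=-13.2005
step 3: x_pred=-7.1113  r=7.0313  x^+=-5.6629  v^+=-13.2093  a^+=-5.3406
step 4: x_pred=-13.4139  r=8.0839  x^+=-11.7486  v^+=-14.7739  a^+=3.6959
step 5: x_pred=-19.0597  r=14.1897  x^+=-16.1366  v^+=-10.5929  a^+=19.5576

v_post = -10.5929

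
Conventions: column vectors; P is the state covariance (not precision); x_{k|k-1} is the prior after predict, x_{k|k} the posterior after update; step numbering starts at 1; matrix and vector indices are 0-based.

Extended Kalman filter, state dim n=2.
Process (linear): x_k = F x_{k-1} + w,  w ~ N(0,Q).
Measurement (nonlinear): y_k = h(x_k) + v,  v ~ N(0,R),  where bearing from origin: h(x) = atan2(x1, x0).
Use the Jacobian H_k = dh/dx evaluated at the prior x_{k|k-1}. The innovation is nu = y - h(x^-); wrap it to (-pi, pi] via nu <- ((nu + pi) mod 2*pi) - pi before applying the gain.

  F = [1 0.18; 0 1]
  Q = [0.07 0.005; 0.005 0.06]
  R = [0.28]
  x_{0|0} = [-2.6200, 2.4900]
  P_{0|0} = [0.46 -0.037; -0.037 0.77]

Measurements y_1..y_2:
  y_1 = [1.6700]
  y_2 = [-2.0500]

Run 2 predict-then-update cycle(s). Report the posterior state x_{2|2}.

step 1: x^-=[-2.1718, 2.4900]  P^-=[0.5416 0.1066; 0.1066 0.8300]  H_jac=[-0.2281 -0.1989]  S=[0.3507]  K=[-0.4127; -0.5402]  nu=[-0.6180]  x^+=[-1.9167, 2.8238]  P^+=[0.4819 0.0284; 0.0284 0.7277]
step 2: x^-=[-1.4084, 2.8238]  P^-=[0.5857 0.1644; 0.1644 0.7877]  H_jac=[-0.2836 -0.1414]  S=[0.3560]  K=[-0.5318; -0.4438]  nu=[2.1997]  x^+=[-2.5782, 1.8475]  P^+=[0.4850 0.0804; 0.0804 0.7175]

x_post = [-2.5782, 1.8475]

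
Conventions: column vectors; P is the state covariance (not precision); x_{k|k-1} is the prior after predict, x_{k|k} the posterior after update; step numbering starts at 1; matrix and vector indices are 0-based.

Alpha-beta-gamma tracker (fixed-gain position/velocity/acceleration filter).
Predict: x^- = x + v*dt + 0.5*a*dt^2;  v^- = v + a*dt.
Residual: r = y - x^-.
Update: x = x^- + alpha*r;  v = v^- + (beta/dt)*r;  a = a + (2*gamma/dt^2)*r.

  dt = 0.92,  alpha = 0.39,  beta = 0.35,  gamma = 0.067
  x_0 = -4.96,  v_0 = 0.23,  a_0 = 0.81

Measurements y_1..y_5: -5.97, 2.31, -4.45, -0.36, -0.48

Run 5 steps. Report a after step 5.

step 1: x_pred=-4.4056  r=-1.5644  x^+=-5.0157  v^+=0.3801  a^+=0.5623
step 2: x_pred=-4.4281  r=6.7381  x^+=-1.8002  v^+=3.4608  a^+=1.6291
step 3: x_pred=2.0731  r=-6.5231  x^+=-0.4709  v^+=2.4779  a^+=0.5964
step 4: x_pred=2.0612  r=-2.4212  x^+=1.1169  v^+=2.1055  a^+=0.2130
step 5: x_pred=3.1441  r=-3.6241  x^+=1.7307  v^+=0.9227  a^+=-0.3607

a_post = -0.3607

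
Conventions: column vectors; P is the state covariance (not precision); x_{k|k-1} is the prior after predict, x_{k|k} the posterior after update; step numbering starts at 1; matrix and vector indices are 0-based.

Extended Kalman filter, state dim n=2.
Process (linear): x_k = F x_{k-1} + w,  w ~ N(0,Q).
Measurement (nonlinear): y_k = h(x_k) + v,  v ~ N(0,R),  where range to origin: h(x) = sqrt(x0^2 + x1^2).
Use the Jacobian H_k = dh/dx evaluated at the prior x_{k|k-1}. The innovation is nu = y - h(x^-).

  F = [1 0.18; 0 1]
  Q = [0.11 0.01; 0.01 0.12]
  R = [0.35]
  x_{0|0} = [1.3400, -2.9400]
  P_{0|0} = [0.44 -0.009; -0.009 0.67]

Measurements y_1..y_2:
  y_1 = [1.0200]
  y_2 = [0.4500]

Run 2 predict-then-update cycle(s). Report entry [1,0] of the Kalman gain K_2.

K[1,0] = -0.4936

step 1: x^-=[0.8108, -2.9400]  P^-=[0.5685 0.1216; 0.1216 0.7900]  H_jac=[0.2659 -0.9640]  S=[1.0620]  K=[0.0319; -0.6867]  nu=[-2.0298]  x^+=[0.7460, -1.5462]  P^+=[0.5674 0.1449; 0.1449 0.2893]
step 2: x^-=[0.4677, -1.5462]  P^-=[0.7389 0.2069; 0.2069 0.4093]  H_jac=[0.2895 -0.9572]  S=[0.6722]  K=[0.0236; -0.4936]  nu=[-1.1654]  x^+=[0.4402, -0.9710]  P^+=[0.7385 0.2148; 0.2148 0.2455]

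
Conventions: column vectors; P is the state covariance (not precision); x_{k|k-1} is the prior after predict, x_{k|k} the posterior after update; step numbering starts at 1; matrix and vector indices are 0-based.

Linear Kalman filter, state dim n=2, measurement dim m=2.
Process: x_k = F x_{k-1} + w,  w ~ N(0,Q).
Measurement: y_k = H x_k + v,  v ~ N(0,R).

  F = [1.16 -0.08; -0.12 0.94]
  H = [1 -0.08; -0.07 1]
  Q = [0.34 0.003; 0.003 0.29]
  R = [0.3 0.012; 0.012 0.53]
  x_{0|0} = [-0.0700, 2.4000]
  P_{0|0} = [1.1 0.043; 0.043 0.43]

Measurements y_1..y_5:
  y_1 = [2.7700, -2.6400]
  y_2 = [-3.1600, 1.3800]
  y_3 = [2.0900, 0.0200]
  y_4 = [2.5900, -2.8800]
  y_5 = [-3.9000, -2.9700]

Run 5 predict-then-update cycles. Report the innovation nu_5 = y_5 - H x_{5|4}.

step 1: x^-=[-0.2732, 2.2644]  P^-=[1.8149 -0.1352; -0.1352 0.6761]  S=[2.1409 -0.3050; -0.3050 1.2339]  K=[0.8526 -0.0017; -0.0096 0.5532]  nu=[3.2244, -4.9235]  x^+=[2.4842, -0.4903]  P^+=[0.2579 0.0274; 0.0274 0.2950]
step 2: x^-=[2.9209, -0.7590]  P^-=[0.6839 -0.0250; -0.0250 0.5482]  S=[0.9914 -0.1049; -0.1049 1.0851]  K=[0.6918 -0.0003; -0.0160 0.5053]  nu=[-6.1417, 2.3434]  x^+=[-1.3286, 0.5234]  P^+=[0.2094 0.0228; 0.0228 0.2692]
step 3: x^-=[-1.5830, 0.6514]  P^-=[0.6192 -0.0213; -0.0213 0.5257]  S=[0.9260 -0.0948; -0.0948 1.0618]  K=[0.6704 -0.0010; -0.0177 0.4950]  nu=[3.7252, -0.7423]  x^+=[0.9152, 0.2180]  P^+=[0.2029 0.0217; 0.0217 0.2636]
step 4: x^-=[1.0442, 0.0951]  P^-=[0.6106 -0.0212; -0.0212 0.5210]  S=[0.9173 -0.0937; -0.0937 1.0569]  K=[0.6674 -0.0013; -0.0182 0.4927]  nu=[1.5534, -2.9020]  x^+=[2.0847, -1.3630]  P^+=[0.2019 0.0214; 0.0214 0.2624]
step 5: x^-=[2.5272, -1.5314]  P^-=[0.6094 -0.0212; -0.0212 0.5199]  S=[0.9161 -0.0936; -0.0936 1.0559]  K=[0.6669 -0.0014; -0.0183 0.4922]  nu=[-6.5498, -1.2617]  x^+=[-1.8390, -2.0326]  P^+=[0.2018 0.0214; 0.0214 0.2621]

innov = [-6.5498, -1.2617]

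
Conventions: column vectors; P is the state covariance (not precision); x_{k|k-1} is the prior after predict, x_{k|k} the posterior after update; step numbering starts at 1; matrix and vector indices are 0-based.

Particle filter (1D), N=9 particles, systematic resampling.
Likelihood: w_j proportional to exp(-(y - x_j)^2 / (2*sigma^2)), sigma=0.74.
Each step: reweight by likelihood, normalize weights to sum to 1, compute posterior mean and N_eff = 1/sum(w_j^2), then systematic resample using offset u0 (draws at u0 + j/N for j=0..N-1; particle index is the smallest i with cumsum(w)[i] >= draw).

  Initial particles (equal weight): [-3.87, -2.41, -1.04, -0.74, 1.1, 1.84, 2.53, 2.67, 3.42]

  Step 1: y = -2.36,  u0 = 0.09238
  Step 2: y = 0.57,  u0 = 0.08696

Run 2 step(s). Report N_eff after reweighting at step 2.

step 1: w=[0.0880, 0.7040, 0.1438, 0.0643, 0.0000, 0.0000, 0.0000, 0.0000, 0.0000]  mean=-2.2342  Neff=1.8934  idx=[1, 1, 1, 1, 1, 1, 1, 2, 3]
step 2: w=[0.0010, 0.0010, 0.0010, 0.0010, 0.0010, 0.0010, 0.0010, 0.3079, 0.6852]  mean=-0.8439  Neff=1.7722  idx=[7, 7, 7, 8, 8, 8, 8, 8, 8]

N_eff = 1.7722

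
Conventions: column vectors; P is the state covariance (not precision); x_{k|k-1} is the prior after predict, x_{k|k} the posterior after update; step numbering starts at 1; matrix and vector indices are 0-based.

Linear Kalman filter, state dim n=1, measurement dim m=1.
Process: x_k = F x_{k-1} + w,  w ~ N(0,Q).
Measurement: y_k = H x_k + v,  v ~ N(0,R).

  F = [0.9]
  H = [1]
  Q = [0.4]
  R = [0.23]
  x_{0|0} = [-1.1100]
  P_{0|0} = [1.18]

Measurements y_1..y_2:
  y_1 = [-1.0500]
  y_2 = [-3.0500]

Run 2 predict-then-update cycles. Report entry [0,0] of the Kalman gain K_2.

step 1: x^-=[-0.9990]  P^-=[1.3558]  S=[1.5858]  K=[0.8550]  nu=[-0.0510]  x^+=[-1.0426]  P^+=[0.1966]
step 2: x^-=[-0.9383]  P^-=[0.5593]  S=[0.7893]  K=[0.7086]  nu=[-2.1117]  x^+=[-2.4347]  P^+=[0.1630]

K[0,0] = 0.7086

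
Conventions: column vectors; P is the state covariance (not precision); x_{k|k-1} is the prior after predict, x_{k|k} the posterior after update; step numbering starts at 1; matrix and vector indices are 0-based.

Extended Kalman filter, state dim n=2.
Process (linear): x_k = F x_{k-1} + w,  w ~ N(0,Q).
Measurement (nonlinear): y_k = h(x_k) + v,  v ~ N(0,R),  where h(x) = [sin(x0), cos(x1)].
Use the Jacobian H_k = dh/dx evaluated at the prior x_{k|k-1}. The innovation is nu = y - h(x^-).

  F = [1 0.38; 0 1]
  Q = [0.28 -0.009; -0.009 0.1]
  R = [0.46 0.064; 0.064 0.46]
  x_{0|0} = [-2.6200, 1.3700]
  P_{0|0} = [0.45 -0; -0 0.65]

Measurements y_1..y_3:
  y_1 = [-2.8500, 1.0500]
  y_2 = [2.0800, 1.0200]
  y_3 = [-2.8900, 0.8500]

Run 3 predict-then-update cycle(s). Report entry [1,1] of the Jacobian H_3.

H_jac[1,1] = -0.8637

step 1: x^-=[-2.0994, 1.3700]  P^-=[0.8239 0.2380; 0.2380 0.7500]  H_jac=[-0.5043 0.0000; 0.0000 -0.9799]  S=[0.6695 0.1816; 0.1816 1.1802]  K=[-0.5917 -0.1066; -0.0108 -0.6211]  nu=[-1.9865, 0.8506]  x^+=[-1.0147, 0.8632]  P^+=[0.5532 0.0887; 0.0887 0.2923]
step 2: x^-=[-0.6867, 0.8632]  P^-=[0.9428 0.1907; 0.1907 0.3923]  H_jac=[0.7733 0.0000; 0.0000 -0.7599]  S=[1.0238 -0.0481; -0.0481 0.6865]  K=[0.7045 -0.1618; 0.1241 -0.4255]  nu=[2.7140, 0.3700]  x^+=[1.1655, 1.0425]  P^+=[0.4057 0.0386; 0.0386 0.2471]
step 3: x^-=[1.5616, 1.0425]  P^-=[0.7507 0.1235; 0.1235 0.3471]  H_jac=[0.0092 0.0000; 0.0000 -0.8637]  S=[0.4601 0.0630; 0.0630 0.7189]  K=[0.0357 -0.1515; 0.0603 -0.4223]  nu=[-3.8900, 0.3459]  x^+=[1.3704, 0.6618]  P^+=[0.7343 0.0780; 0.0780 0.2204]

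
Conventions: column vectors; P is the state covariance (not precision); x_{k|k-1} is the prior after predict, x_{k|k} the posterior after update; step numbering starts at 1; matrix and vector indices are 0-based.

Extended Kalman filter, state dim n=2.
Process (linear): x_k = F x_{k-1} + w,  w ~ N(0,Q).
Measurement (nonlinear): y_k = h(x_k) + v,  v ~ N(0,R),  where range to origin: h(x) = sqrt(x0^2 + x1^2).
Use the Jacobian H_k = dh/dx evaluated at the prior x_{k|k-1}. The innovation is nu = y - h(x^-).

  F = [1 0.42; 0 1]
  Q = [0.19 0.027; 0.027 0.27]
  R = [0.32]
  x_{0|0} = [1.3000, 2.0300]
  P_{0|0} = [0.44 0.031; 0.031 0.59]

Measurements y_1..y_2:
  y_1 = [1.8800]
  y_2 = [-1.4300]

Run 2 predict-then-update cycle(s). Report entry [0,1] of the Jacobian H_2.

H_jac[0,1] = 0.5464

step 1: x^-=[2.1526, 2.0300]  P^-=[0.7601 0.3058; 0.3058 0.8600]  H_jac=[0.7275 0.6861]  S=[1.4324]  K=[0.5325; 0.5672]  nu=[-1.0788]  x^+=[1.5781, 1.4181]  P^+=[0.3539 -0.1269; -0.1269 0.3991]
step 2: x^-=[2.1737, 1.4181]  P^-=[0.5077 0.0677; 0.0677 0.6691]  H_jac=[0.8375 0.5464]  S=[0.9379]  K=[0.4928; 0.4503]  nu=[-4.0253]  x^+=[0.1898, -0.3945]  P^+=[0.2799 -0.1404; -0.1404 0.4789]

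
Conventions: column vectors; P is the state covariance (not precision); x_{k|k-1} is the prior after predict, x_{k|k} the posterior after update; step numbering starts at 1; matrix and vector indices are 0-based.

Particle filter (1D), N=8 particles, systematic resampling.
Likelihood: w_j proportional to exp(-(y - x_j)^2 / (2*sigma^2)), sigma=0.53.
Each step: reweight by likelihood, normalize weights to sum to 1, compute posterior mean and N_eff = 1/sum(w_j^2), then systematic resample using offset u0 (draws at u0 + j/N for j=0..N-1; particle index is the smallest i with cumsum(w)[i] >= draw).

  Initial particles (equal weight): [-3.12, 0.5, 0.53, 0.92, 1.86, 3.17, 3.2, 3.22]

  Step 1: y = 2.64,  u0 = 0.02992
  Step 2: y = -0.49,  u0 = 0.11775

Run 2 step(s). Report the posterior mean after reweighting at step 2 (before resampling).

post_mean = 1.8600

step 1: w=[0.0000, 0.0001, 0.0002, 0.0025, 0.1634, 0.2926, 0.2761, 0.2651]  mean=2.9711  Neff=3.8634  idx=[4, 4, 5, 5, 6, 6, 7, 7]
step 2: w=[0.5000, 0.5000, 0.0000, 0.0000, 0.0000, 0.0000, 0.0000, 0.0000]  mean=1.8600  Neff=2.0000  idx=[0, 0, 0, 0, 1, 1, 1, 1]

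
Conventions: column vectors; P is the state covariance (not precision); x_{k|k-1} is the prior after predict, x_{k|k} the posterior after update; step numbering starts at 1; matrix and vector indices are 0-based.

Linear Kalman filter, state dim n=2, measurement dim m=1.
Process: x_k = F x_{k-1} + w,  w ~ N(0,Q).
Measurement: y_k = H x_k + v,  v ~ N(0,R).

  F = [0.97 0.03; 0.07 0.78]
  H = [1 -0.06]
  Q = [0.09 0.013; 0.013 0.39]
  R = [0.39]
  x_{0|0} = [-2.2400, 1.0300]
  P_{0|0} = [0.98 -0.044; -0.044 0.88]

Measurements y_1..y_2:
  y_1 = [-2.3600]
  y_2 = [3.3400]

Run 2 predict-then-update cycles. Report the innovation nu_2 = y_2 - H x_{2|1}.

step 1: x^-=[-2.1419, 0.6466]  P^-=[1.0103 0.0668; 0.0668 0.9254]  S=[1.3956]  K=[0.7210; 0.0080]  nu=[-0.1793]  x^+=[-2.2712, 0.6452]  P^+=[0.2847 0.0587; 0.0587 0.9253]
step 2: x^-=[-2.1837, 0.3442]  P^-=[0.3621 0.0985; 0.0985 0.9608]  S=[0.7438]  K=[0.4789; 0.0549]  nu=[5.5443]  x^+=[0.4718, 0.6487]  P^+=[0.1915 0.0789; 0.0789 0.9585]

innov = [5.5443]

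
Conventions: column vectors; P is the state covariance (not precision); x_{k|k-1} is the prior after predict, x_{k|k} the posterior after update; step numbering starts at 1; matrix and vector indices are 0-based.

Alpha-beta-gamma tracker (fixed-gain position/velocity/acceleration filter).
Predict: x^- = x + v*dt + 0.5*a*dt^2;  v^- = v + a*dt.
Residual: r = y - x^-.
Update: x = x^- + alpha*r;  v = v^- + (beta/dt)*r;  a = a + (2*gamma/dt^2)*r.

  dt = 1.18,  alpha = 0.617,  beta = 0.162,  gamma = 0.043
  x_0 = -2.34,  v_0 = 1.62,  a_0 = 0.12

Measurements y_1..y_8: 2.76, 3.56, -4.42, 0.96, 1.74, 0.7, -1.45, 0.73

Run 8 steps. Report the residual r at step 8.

resid = 3.4138

step 1: x_pred=-0.3449  r=3.1049  x^+=1.5708  v^+=2.1879  a^+=0.3118
step 2: x_pred=4.3696  r=-0.8096  x^+=3.8701  v^+=2.4446  a^+=0.2618
step 3: x_pred=6.9369  r=-11.3569  x^+=-0.0703  v^+=1.1943  a^+=-0.4397
step 4: x_pred=1.0329  r=-0.0729  x^+=0.9879  v^+=0.6655  a^+=-0.4442
step 5: x_pred=1.4639  r=0.2761  x^+=1.6343  v^+=0.1792  a^+=-0.4271
step 6: x_pred=1.5484  r=-0.8484  x^+=1.0249  v^+=-0.4413  a^+=-0.4795
step 7: x_pred=0.1704  r=-1.6204  x^+=-0.8294  v^+=-1.2296  a^+=-0.5796
step 8: x_pred=-2.6838  r=3.4138  x^+=-0.5775  v^+=-1.4448  a^+=-0.3688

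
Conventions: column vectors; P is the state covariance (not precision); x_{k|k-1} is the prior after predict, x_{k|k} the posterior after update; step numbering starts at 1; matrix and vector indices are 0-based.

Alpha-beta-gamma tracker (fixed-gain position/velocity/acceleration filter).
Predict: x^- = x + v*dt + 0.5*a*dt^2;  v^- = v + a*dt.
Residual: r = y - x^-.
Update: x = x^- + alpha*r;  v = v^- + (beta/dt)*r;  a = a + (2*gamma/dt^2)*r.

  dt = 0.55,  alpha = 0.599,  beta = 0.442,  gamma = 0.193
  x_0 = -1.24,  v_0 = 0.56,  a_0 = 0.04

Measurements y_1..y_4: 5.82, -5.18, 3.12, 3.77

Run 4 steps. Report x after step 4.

x_post = 2.5566

step 1: x_pred=-0.9259  r=6.7460  x^+=3.1149  v^+=6.0033  a^+=8.6481
step 2: x_pred=7.7247  r=-12.9047  x^+=-0.0052  v^+=0.3890  a^+=-7.8188
step 3: x_pred=-0.9738  r=4.0938  x^+=1.4784  v^+=-0.6213  a^+=-2.5949
step 4: x_pred=0.7442  r=3.0258  x^+=2.5566  v^+=0.3831  a^+=1.2662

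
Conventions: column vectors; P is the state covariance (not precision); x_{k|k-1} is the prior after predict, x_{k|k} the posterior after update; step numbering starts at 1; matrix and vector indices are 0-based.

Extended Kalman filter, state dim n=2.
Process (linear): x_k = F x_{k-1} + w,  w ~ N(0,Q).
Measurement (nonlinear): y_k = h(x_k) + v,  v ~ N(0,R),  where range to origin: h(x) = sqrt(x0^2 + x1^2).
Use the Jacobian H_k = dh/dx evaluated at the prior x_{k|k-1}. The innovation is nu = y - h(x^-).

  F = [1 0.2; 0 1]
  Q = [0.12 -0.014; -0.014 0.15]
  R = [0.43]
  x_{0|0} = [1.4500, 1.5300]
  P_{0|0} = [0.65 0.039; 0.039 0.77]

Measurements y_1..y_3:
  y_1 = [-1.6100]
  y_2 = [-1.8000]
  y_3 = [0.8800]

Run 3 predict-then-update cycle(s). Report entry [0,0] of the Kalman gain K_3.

step 1: x^-=[1.7560, 1.5300]  P^-=[0.8164 0.1790; 0.1790 0.9200]  H_jac=[0.7540 0.6569]  S=[1.4684]  K=[0.4993; 0.5035]  nu=[-3.9390]  x^+=[-0.2106, -0.4532]  P^+=[0.4504 -0.1901; -0.1901 0.5478]
step 2: x^-=[-0.3012, -0.4532]  P^-=[0.5162 -0.0946; -0.0946 0.6978]  H_jac=[-0.5535 -0.8328]  S=[0.9850]  K=[-0.2102; -0.5368]  nu=[-2.3442]  x^+=[0.1914, 0.8052]  P^+=[0.4727 -0.2057; -0.2057 0.4139]
step 3: x^-=[0.3525, 0.8052]  P^-=[0.5270 -0.1369; -0.1369 0.5639]  H_jac=[0.4010 0.9161]  S=[0.8874]  K=[0.0968; 0.5203]  nu=[0.0010]  x^+=[0.3526, 0.8058]  P^+=[0.5187 -0.1816; -0.1816 0.3237]

K[0,0] = 0.0968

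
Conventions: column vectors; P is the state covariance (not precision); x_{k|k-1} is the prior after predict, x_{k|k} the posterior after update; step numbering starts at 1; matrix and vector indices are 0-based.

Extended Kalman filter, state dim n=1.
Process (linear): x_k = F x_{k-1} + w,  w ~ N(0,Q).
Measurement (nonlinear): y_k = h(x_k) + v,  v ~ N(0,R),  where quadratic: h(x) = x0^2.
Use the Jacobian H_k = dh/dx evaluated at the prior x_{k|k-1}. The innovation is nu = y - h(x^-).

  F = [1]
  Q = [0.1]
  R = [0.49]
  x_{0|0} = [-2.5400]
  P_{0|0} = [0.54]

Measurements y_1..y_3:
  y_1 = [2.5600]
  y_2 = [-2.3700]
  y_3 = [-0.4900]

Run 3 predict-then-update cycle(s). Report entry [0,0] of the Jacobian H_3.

H_jac[0,0] = -1.2329

step 1: x^-=[-2.5400]  P^-=[0.6400]  H_jac=[-5.0800]  S=[17.0061]  K=[-0.1912]  nu=[-3.8916]  x^+=[-1.7960]  P^+=[0.0184]
step 2: x^-=[-1.7960]  P^-=[0.1184]  H_jac=[-3.5920]  S=[2.0182]  K=[-0.2108]  nu=[-5.5957]  x^+=[-0.6164]  P^+=[0.0288]
step 3: x^-=[-0.6164]  P^-=[0.1288]  H_jac=[-1.2329]  S=[0.6857]  K=[-0.2315]  nu=[-0.8700]  x^+=[-0.4150]  P^+=[0.0920]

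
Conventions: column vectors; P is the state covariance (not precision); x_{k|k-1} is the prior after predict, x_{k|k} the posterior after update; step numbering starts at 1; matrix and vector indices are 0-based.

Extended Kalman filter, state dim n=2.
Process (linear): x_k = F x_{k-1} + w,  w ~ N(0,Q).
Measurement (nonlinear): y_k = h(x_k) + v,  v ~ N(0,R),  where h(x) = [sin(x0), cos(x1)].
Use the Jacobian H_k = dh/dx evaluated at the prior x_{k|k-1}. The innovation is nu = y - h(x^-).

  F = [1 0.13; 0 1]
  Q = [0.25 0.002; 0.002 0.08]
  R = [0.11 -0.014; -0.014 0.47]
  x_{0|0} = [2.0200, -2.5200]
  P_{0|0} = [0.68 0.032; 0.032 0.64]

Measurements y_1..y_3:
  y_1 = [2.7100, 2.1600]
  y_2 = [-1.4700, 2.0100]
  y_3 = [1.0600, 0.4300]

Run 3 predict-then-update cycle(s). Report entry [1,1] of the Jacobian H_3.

H_jac[1,1] = 0.2477

step 1: x^-=[1.6924, -2.5200]  P^-=[0.9491 0.1172; 0.1172 0.7200]  H_jac=[-0.1213 0.0000; 0.0000 0.5823]  S=[0.1240 -0.0223; -0.0223 0.7142]  K=[-0.9167 0.0670; -0.0092 0.5868]  nu=[1.7174, 2.9730]  x^+=[0.3171, -0.7913]  P^+=[0.8390 0.0761; 0.0761 0.4738]
step 2: x^-=[0.2143, -0.7913]  P^-=[1.1168 0.1397; 0.1397 0.5538]  H_jac=[0.9771 0.0000; 0.0000 0.7113]  S=[1.1763 0.0831; 0.0831 0.7502]  K=[0.9256 0.0299; 0.0796 0.5163]  nu=[-1.6826, 1.3071]  x^+=[-1.3040, -0.2504]  P^+=[0.1038 0.0016; 0.0016 0.3396]
step 3: x^-=[-1.3366, -0.2504]  P^-=[0.3599 0.0477; 0.0477 0.4196]  H_jac=[0.2321 0.0000; 0.0000 0.2477]  S=[0.1294 -0.0113; -0.0113 0.4958]  K=[0.6489 0.0386; 0.1040 0.2120]  nu=[2.0327, -0.5388]  x^+=[-0.0383, -0.1532]  P^+=[0.3053 0.0365; 0.0365 0.3964]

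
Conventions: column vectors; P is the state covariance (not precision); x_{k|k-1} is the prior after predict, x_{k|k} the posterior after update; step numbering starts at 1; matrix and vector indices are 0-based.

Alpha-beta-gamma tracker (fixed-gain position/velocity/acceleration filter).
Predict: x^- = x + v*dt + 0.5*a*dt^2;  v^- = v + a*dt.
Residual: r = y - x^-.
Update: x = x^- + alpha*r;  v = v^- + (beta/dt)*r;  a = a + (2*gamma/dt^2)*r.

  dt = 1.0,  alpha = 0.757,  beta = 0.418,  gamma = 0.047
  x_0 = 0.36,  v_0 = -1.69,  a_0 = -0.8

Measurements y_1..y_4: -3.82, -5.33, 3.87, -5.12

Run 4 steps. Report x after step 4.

step 1: x_pred=-1.7300  r=-2.0900  x^+=-3.3121  v^+=-3.3636  a^+=-0.9965
step 2: x_pred=-7.1740  r=1.8440  x^+=-5.7781  v^+=-3.5893  a^+=-0.8231
step 3: x_pred=-9.7789  r=13.6489  x^+=0.5533  v^+=1.2928  a^+=0.4599
step 4: x_pred=2.0761  r=-7.1961  x^+=-3.3714  v^+=-1.2552  a^+=-0.2166

x_post = -3.3714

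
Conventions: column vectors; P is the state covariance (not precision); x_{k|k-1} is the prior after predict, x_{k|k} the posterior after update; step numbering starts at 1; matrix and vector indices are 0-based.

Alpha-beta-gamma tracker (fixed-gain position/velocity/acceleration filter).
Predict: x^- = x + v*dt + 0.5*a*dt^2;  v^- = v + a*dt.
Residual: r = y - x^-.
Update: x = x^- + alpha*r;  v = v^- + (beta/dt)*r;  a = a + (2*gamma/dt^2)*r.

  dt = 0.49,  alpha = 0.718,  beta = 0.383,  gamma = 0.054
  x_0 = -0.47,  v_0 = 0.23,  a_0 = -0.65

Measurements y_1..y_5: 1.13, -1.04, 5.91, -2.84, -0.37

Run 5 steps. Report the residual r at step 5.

resid = 1.1126

step 1: x_pred=-0.4353  r=1.5653  x^+=0.6886  v^+=1.1350  a^+=0.0541
step 2: x_pred=1.2512  r=-2.2912  x^+=-0.3939  v^+=-0.6294  a^+=-0.9765
step 3: x_pred=-0.8195  r=6.7295  x^+=4.0123  v^+=4.1521  a^+=2.0505
step 4: x_pred=6.2930  r=-9.1330  x^+=-0.2645  v^+=-1.9818  a^+=-2.0576
step 5: x_pred=-1.4826  r=1.1126  x^+=-0.6837  v^+=-2.1204  a^+=-1.5572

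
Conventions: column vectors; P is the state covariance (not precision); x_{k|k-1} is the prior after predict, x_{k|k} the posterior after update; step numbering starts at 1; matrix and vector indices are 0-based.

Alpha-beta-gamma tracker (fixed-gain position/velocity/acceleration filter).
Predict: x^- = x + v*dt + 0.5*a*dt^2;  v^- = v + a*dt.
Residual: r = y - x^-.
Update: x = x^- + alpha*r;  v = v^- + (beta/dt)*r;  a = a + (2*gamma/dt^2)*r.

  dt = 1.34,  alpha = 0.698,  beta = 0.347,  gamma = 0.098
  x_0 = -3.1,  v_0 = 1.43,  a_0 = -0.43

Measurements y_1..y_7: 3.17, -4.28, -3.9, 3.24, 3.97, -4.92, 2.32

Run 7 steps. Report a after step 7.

a_post = 0.2093

step 1: x_pred=-1.5699  r=4.7399  x^+=1.7386  v^+=2.0812  a^+=0.0874
step 2: x_pred=4.6058  r=-8.8858  x^+=-1.5965  v^+=-0.1027  a^+=-0.8826
step 3: x_pred=-2.5265  r=-1.3735  x^+=-3.4852  v^+=-1.6410  a^+=-1.0325
step 4: x_pred=-6.6112  r=9.8512  x^+=0.2650  v^+=-0.4736  a^+=0.0428
step 5: x_pred=-0.3312  r=4.3012  x^+=2.6710  v^+=0.6976  a^+=0.5123
step 6: x_pred=4.0659  r=-8.9859  x^+=-2.2063  v^+=-0.9428  a^+=-0.4685
step 7: x_pred=-3.8902  r=6.2102  x^+=0.4445  v^+=0.0376  a^+=0.2093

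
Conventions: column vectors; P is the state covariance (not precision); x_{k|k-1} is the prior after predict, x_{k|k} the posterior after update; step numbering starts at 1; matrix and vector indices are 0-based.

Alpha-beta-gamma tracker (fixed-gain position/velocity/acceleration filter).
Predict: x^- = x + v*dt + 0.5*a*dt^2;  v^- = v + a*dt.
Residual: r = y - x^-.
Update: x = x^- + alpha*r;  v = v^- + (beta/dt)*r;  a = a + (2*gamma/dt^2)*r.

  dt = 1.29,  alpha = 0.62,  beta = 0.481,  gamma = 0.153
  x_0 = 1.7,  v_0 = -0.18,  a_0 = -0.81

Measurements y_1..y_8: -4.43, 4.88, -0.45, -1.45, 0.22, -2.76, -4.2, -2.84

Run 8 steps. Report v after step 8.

step 1: x_pred=0.7938  r=-5.2238  x^+=-2.4449  v^+=-3.1727  a^+=-1.7706
step 2: x_pred=-8.0109  r=12.8909  x^+=-0.0186  v^+=-0.6501  a^+=0.5999
step 3: x_pred=-0.3581  r=-0.0919  x^+=-0.4151  v^+=0.0894  a^+=0.5830
step 4: x_pred=0.1853  r=-1.6353  x^+=-0.8286  v^+=0.2317  a^+=0.2822
step 5: x_pred=-0.2949  r=0.5149  x^+=0.0243  v^+=0.7878  a^+=0.3769
step 6: x_pred=1.3542  r=-4.1142  x^+=-1.1966  v^+=-0.2601  a^+=-0.3796
step 7: x_pred=-1.8479  r=-2.3521  x^+=-3.3062  v^+=-1.6268  a^+=-0.8121
step 8: x_pred=-6.0804  r=3.2404  x^+=-4.0714  v^+=-1.4661  a^+=-0.2162

v_post = -1.4661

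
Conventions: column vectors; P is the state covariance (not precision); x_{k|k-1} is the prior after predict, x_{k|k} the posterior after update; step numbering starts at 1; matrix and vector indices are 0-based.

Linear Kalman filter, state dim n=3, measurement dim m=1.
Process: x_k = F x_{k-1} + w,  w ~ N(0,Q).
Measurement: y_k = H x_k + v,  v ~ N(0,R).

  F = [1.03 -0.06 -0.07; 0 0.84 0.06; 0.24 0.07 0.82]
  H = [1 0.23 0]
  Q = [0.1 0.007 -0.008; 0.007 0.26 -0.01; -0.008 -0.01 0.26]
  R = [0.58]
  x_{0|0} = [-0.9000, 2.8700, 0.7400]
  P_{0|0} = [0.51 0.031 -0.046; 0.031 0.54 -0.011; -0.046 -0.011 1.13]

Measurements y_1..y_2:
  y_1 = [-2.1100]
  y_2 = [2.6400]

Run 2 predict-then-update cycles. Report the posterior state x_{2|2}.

step 1: x^-=[-1.1510, 2.4552, 0.5917]  P^-=[0.6512 -0.0003 0.0152; -0.0003 0.6440 0.0753; 0.0152 0.0753 1.0335]  S=[1.2652]  K=[0.5147; 0.1168; 0.0257]  nu=[-1.5237]  x^+=[-1.9352, 2.2772, 0.5525]  P^+=[0.3161 -0.0764 -0.0015; -0.0764 0.6267 0.0715; -0.0015 0.0715 1.0327]
step 2: x^-=[-2.1686, 1.9460, 0.1480]  P^-=[0.4529 -0.0996 -0.0013; -0.0996 0.7131 0.1118; -0.0013 0.1118 0.9807]  S=[1.0248]  K=[0.4196; 0.0629; 0.0238]  nu=[4.3610]  x^+=[-0.3387, 2.2203, 0.2519]  P^+=[0.2725 -0.1266 -0.0115; -0.1266 0.7091 0.1103; -0.0115 0.1103 0.9801]

x_post = [-0.3387, 2.2203, 0.2519]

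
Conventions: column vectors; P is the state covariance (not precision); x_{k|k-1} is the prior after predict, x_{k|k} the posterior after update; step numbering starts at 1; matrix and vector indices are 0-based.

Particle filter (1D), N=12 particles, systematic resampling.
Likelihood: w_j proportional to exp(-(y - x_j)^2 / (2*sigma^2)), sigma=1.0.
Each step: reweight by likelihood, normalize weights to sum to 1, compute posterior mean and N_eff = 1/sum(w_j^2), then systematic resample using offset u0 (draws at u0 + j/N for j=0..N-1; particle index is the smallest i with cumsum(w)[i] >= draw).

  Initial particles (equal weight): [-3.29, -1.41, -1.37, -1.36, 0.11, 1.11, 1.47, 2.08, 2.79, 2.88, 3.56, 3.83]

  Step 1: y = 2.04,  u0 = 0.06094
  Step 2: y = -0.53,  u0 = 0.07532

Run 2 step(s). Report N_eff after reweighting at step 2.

N_eff = 4.6359

step 1: w=[0.0000, 0.0006, 0.0006, 0.0007, 0.0335, 0.1400, 0.1834, 0.2155, 0.1628, 0.1516, 0.0679, 0.0435]  mean=2.1734  Neff=6.3788  idx=[5, 5, 6, 6, 7, 7, 7, 8, 8, 9, 10, 11]
step 2: w=[0.2887, 0.2887, 0.1499, 0.1499, 0.0367, 0.0367, 0.0367, 0.0045, 0.0045, 0.0033, 0.0003, 0.0001]  mean=1.3466  Neff=4.6359  idx=[0, 0, 0, 1, 1, 1, 1, 2, 3, 3, 4, 8]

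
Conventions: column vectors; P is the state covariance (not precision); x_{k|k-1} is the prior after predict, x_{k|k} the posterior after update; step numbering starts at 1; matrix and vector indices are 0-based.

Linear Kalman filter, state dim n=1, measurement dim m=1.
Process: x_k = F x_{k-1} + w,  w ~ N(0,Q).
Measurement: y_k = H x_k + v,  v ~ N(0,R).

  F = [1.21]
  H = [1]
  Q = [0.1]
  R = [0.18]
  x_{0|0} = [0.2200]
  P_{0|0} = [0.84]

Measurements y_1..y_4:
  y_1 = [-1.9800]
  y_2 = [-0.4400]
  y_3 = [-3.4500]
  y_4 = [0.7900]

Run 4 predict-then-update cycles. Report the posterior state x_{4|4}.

step 1: x^-=[0.2662]  P^-=[1.3298]  S=[1.5098]  K=[0.8808]  nu=[-2.2462]  x^+=[-1.7122]  P^+=[0.1585]
step 2: x^-=[-2.0718]  P^-=[0.3321]  S=[0.5121]  K=[0.6485]  nu=[1.6318]  x^+=[-1.0135]  P^+=[0.1167]
step 3: x^-=[-1.2264]  P^-=[0.2709]  S=[0.4509]  K=[0.6008]  nu=[-2.2236]  x^+=[-2.5623]  P^+=[0.1081]
step 4: x^-=[-3.1004]  P^-=[0.2583]  S=[0.4383]  K=[0.5894]  nu=[3.8904]  x^+=[-0.8076]  P^+=[0.1061]

x_post = [-0.8076]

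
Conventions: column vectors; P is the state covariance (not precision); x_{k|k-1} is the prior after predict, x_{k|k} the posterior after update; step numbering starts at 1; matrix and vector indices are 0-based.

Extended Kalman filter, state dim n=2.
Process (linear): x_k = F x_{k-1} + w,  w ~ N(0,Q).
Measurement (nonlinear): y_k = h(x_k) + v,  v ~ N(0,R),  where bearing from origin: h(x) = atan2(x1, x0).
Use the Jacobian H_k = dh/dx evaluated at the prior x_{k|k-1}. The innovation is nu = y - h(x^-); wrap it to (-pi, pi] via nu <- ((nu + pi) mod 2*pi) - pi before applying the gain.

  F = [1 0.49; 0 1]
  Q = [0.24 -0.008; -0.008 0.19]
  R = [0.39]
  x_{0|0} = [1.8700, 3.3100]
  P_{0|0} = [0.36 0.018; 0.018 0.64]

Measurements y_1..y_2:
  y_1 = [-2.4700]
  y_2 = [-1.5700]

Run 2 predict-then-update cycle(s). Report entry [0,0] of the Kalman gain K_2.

step 1: x^-=[3.4919, 3.3100]  P^-=[0.7713 0.3236; 0.3236 0.8300]  H_jac=[-0.1430 0.1508]  S=[0.4107]  K=[-0.1497; 0.1922]  nu=[3.0545]  x^+=[3.0347, 3.8970]  P^+=[0.7621 0.3354; 0.3354 0.8148]
step 2: x^-=[4.9443, 3.8970]  P^-=[1.5264 0.7267; 0.7267 1.0048]  H_jac=[-0.0983 0.1248]  S=[0.4026]  K=[-0.1476; 0.1339]  nu=[-2.2375]  x^+=[5.2746, 3.5974]  P^+=[1.5177 0.7346; 0.7346 0.9976]

K[0,0] = -0.1476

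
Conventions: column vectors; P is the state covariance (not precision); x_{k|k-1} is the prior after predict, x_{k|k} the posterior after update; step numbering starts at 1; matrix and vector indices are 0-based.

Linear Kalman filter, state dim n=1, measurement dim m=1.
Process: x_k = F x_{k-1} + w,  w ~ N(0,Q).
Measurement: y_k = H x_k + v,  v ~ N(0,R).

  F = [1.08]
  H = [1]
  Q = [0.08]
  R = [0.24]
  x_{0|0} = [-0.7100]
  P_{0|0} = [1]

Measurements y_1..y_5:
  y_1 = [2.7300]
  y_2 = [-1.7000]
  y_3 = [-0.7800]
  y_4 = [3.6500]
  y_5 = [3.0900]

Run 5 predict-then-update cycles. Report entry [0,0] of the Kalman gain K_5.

step 1: x^-=[-0.7668]  P^-=[1.2464]  S=[1.4864]  K=[0.8385]  nu=[3.4968]  x^+=[2.1654]  P^+=[0.2012]
step 2: x^-=[2.3386]  P^-=[0.3147]  S=[0.5547]  K=[0.5674]  nu=[-4.0386]  x^+=[0.0473]  P^+=[0.1362]
step 3: x^-=[0.0510]  P^-=[0.2388]  S=[0.4788]  K=[0.4988]  nu=[-0.8310]  x^+=[-0.3635]  P^+=[0.1197]
step 4: x^-=[-0.3925]  P^-=[0.2196]  S=[0.4596]  K=[0.4778]  nu=[4.0425]  x^+=[1.5391]  P^+=[0.1147]
step 5: x^-=[1.6623]  P^-=[0.2138]  S=[0.4538]  K=[0.4711]  nu=[1.4277]  x^+=[2.3349]  P^+=[0.1131]

K[0,0] = 0.4711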